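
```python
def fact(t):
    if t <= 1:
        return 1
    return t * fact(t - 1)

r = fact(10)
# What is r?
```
Call trace:
fact(t=10)
  fact(t=9)
    fact(t=8)
      fact(t=7)
        fact(t=6)
          fact(t=5)
            fact(t=4)
              fact(t=3)
                fact(t=2)
                  fact(t=1)
                  -> return 1
                -> return 2
              -> return 6
            -> return 24
          -> return 120
        -> return 720
      -> return 5040
    -> return 40320
  -> return 362880
-> return 3628800

Final answer: 3628800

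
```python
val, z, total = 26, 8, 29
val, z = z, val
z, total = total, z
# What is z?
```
Trace:
  val=26, z=8, total=29
  val=8, z=26, total=29
  val=8, z=29, total=26

Final answer: 29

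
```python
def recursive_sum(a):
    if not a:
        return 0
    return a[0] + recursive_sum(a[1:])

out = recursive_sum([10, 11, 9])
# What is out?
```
Call trace:
recursive_sum(a=[10, 11, 9])
  recursive_sum(a=[11, 9])
    recursive_sum(a=[9])
      recursive_sum(a=[])
      -> return 0
    -> return 9
  -> return 20
-> return 30

Final answer: 30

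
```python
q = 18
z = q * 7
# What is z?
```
Trace:
  q=18
  q=18, z=126

Final answer: 126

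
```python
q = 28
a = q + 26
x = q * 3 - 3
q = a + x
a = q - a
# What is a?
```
Trace:
  q=28
  q=28, a=54
  q=28, a=54, x=81
  q=135, a=54, x=81
  q=135, a=81, x=81

Final answer: 81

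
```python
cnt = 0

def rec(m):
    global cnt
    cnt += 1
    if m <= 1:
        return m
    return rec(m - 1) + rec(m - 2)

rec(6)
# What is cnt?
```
Call trace (a repeated sub-call is expanded the first time; later identical calls just restate its return value):
rec(m=6)
  rec(m=5)
    rec(m=4)
      rec(m=3)
        rec(m=2)
          rec(m=1)
          -> return 1
          rec(m=0)
          -> return 0
        -> return 1
        rec(m=1)
        -> return 1
      -> return 2
      rec(m=2) -> return 1  (same call as traced above)
    -> return 3
    rec(m=3) -> return 2  (same call as traced above)
  -> return 5
  rec(m=4) -> return 3  (same call as traced above)
-> return 8

cnt is incremented once per call, so count the calls in each subtree. Let C(m) = number of calls made by rec(m).
C(0) = C(1) = 1 (base case, no recursion); C(m) = 1 + C(m - 1) + C(m - 2) otherwise.
C(2) = 1 + C(1) + C(0) = 1 + 1 + 1 = 3
C(3) = 1 + C(2) + C(1) = 1 + 3 + 1 = 5
C(4) = 1 + C(3) + C(2) = 1 + 5 + 3 = 9
C(5) = 1 + C(4) + C(3) = 1 + 9 + 5 = 15
C(6) = 1 + C(5) + C(4) = 1 + 15 + 9 = 25
cnt = C(6) = 25

Final answer: 25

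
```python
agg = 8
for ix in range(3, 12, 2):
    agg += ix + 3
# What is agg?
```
Trace:
  agg=8
  agg=14, ix=3
  agg=22, ix=5
  agg=32, ix=7
  agg=44, ix=9
  agg=58, ix=11

Final answer: 58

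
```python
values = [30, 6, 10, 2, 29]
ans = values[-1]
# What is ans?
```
Trace:
  values=[30, 6, 10, 2, 29]
  values=[30, 6, 10, 2, 29], ans=29

Final answer: 29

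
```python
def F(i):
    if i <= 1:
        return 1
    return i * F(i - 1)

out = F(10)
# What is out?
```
Call trace:
F(i=10)
  F(i=9)
    F(i=8)
      F(i=7)
        F(i=6)
          F(i=5)
            F(i=4)
              F(i=3)
                F(i=2)
                  F(i=1)
                  -> return 1
                -> return 2
              -> return 6
            -> return 24
          -> return 120
        -> return 720
      -> return 5040
    -> return 40320
  -> return 362880
-> return 3628800

Final answer: 3628800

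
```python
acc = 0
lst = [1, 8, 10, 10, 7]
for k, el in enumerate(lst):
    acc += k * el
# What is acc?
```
Trace:
  acc=0
  acc=0, k=0, el=1
  acc=8, k=1, el=8
  acc=28, k=2, el=10
  acc=58, k=3, el=10
  acc=86, k=4, el=7

Final answer: 86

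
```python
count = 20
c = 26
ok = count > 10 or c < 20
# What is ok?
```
Trace:
  count=20
  count=20, c=26
  count=20, c=26, ok=True

Final answer: True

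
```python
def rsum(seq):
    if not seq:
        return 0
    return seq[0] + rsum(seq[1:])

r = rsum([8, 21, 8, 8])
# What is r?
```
Call trace:
rsum(seq=[8, 21, 8, 8])
  rsum(seq=[21, 8, 8])
    rsum(seq=[8, 8])
      rsum(seq=[8])
        rsum(seq=[])
        -> return 0
      -> return 8
    -> return 16
  -> return 37
-> return 45

Final answer: 45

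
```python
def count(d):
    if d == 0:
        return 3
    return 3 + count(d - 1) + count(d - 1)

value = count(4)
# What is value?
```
Call trace (a repeated sub-call is expanded the first time; later identical calls just restate its return value):
count(d=4)
  count(d=3)
    count(d=2)
      count(d=1)
        count(d=0)
        -> return 3
        count(d=0)
        -> return 3
      -> return 9
      count(d=1) -> return 9  (same call as traced above)
    -> return 21
    count(d=2) -> return 21  (same call as traced above)
  -> return 45
  count(d=3) -> return 45  (same call as traced above)
-> return 93

Final answer: 93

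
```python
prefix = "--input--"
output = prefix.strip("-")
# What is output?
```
Trace:
  prefix='--input--'
  prefix='--input--', output='input'

Final answer: 'input'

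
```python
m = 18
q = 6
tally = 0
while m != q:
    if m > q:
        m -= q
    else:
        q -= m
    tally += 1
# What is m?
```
Trace:
  m=18
  m=18, q=6
  m=18, q=6, tally=0
  m=12, q=6, tally=1
  m=6, q=6, tally=2

Final answer: 6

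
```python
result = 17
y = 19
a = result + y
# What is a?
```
Trace:
  result=17
  result=17, y=19
  result=17, y=19, a=36

Final answer: 36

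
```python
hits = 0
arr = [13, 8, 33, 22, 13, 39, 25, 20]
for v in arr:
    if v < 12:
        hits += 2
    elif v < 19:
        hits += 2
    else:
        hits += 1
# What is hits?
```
Trace:
  hits=0
  hits=2, v=13
  hits=4, v=8
  hits=5, v=33
  hits=6, v=22
  hits=8, v=13
  hits=9, v=39
  hits=10, v=25
  hits=11, v=20

Final answer: 11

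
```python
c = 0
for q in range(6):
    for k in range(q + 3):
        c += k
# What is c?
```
Trace:
  c=0
  c=0, q=0, k=0
  c=1, q=0, k=1
  c=3, q=0, k=2
  c=3, q=1, k=0
  c=4, q=1, k=1
  c=6, q=1, k=2
  c=9, q=1, k=3
  c=9, q=2, k=0
  c=10, q=2, k=1
  c=12, q=2, k=2
  c=15, q=2, k=3
  c=19, q=2, k=4
  c=19, q=3, k=0
  c=20, q=3, k=1
  c=22, q=3, k=2
  c=25, q=3, k=3
  c=29, q=3, k=4
  c=34, q=3, k=5
  c=34, q=4, k=0
  c=35, q=4, k=1
  c=37, q=4, k=2
  c=40, q=4, k=3
  c=44, q=4, k=4
  c=49, q=4, k=5
  c=55, q=4, k=6
  c=55, q=5, k=0
  c=56, q=5, k=1
  c=58, q=5, k=2
  c=61, q=5, k=3
  c=65, q=5, k=4
  c=70, q=5, k=5
  c=76, q=5, k=6
  c=83, q=5, k=7

Final answer: 83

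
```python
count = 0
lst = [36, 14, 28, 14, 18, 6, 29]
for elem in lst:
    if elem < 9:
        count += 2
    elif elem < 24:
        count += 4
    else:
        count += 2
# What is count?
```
Trace:
  count=0
  count=2, elem=36
  count=6, elem=14
  count=8, elem=28
  count=12, elem=14
  count=16, elem=18
  count=18, elem=6
  count=20, elem=29

Final answer: 20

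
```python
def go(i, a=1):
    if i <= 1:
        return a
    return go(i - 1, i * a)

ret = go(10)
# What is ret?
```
Call trace:
go(i=10, a=1)
  go(i=9, a=10)
    go(i=8, a=90)
      go(i=7, a=720)
        go(i=6, a=5040)
          go(i=5, a=30240)
            go(i=4, a=151200)
              go(i=3, a=604800)
                go(i=2, a=1814400)
                  go(i=1, a=3628800)
                  -> return 3628800
                -> return 3628800
              -> return 3628800
            -> return 3628800
          -> return 3628800
        -> return 3628800
      -> return 3628800
    -> return 3628800
  -> return 3628800
-> return 3628800

Final answer: 3628800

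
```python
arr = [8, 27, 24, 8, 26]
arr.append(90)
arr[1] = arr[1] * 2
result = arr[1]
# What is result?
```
Trace:
  arr=[8, 27, 24, 8, 26]
  arr=[8, 27, 24, 8, 26, 90]
  arr=[8, 54, 24, 8, 26, 90]
  arr=[8, 54, 24, 8, 26, 90], result=54

Final answer: 54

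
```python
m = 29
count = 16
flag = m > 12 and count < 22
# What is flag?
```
Trace:
  m=29
  m=29, count=16
  m=29, count=16, flag=True

Final answer: True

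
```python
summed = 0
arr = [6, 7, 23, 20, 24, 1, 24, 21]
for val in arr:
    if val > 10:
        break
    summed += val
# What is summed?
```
Trace:
  summed=0
  summed=6, val=6
  summed=13, val=7
  summed=13, val=23

Final answer: 13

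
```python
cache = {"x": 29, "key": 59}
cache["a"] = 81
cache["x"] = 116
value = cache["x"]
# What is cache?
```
Trace:
  cache={'x': 29, 'key': 59}
  cache={'x': 29, 'key': 59, 'a': 81}
  cache={'x': 116, 'key': 59, 'a': 81}
  cache={'x': 116, 'key': 59, 'a': 81}, value=116

Final answer: {'x': 116, 'key': 59, 'a': 81}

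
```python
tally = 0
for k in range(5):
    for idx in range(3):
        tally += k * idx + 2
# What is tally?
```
Trace:
  tally=0
  tally=2, k=0, idx=0
  tally=4, k=0, idx=1
  tally=6, k=0, idx=2
  tally=8, k=1, idx=0
  tally=11, k=1, idx=1
  tally=15, k=1, idx=2
  tally=17, k=2, idx=0
  tally=21, k=2, idx=1
  tally=27, k=2, idx=2
  tally=29, k=3, idx=0
  tally=34, k=3, idx=1
  tally=42, k=3, idx=2
  tally=44, k=4, idx=0
  tally=50, k=4, idx=1
  tally=60, k=4, idx=2

Final answer: 60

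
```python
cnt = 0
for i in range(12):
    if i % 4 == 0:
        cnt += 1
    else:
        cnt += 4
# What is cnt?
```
Trace:
  cnt=0
  cnt=1, i=0
  cnt=5, i=1
  cnt=9, i=2
  cnt=13, i=3
  cnt=14, i=4
  cnt=18, i=5
  cnt=22, i=6
  cnt=26, i=7
  cnt=27, i=8
  cnt=31, i=9
  cnt=35, i=10
  cnt=39, i=11

Final answer: 39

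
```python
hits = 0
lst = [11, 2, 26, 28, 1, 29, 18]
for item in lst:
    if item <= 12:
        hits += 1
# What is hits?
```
Trace:
  hits=0
  hits=1, item=11
  hits=2, item=2
  hits=2, item=26
  hits=2, item=28
  hits=3, item=1
  hits=3, item=29
  hits=3, item=18

Final answer: 3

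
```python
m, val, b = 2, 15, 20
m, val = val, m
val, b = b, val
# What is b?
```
Trace:
  m=2, val=15, b=20
  m=15, val=2, b=20
  m=15, val=20, b=2

Final answer: 2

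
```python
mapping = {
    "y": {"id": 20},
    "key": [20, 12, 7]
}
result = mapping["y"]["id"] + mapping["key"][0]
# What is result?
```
Trace:
  mapping={'y': {'id': 20}, 'key': [20, 12, 7]}
  mapping={'y': {'id': 20}, 'key': [20, 12, 7]}, result=40

Final answer: 40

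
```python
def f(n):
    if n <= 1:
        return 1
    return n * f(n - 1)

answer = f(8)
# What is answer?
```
Call trace:
f(n=8)
  f(n=7)
    f(n=6)
      f(n=5)
        f(n=4)
          f(n=3)
            f(n=2)
              f(n=1)
              -> return 1
            -> return 2
          -> return 6
        -> return 24
      -> return 120
    -> return 720
  -> return 5040
-> return 40320

Final answer: 40320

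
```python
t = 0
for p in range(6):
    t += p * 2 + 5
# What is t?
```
Trace:
  t=0
  t=5, p=0
  t=12, p=1
  t=21, p=2
  t=32, p=3
  t=45, p=4
  t=60, p=5

Final answer: 60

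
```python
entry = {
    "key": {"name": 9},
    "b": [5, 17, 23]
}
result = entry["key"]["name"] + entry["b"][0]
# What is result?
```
Trace:
  entry={'key': {'name': 9}, 'b': [5, 17, 23]}
  entry={'key': {'name': 9}, 'b': [5, 17, 23]}, result=14

Final answer: 14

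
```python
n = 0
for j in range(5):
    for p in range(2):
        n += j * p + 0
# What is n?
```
Trace:
  n=0
  n=0, j=0, p=0
  n=0, j=0, p=1
  n=0, j=1, p=0
  n=1, j=1, p=1
  n=1, j=2, p=0
  n=3, j=2, p=1
  n=3, j=3, p=0
  n=6, j=3, p=1
  n=6, j=4, p=0
  n=10, j=4, p=1

Final answer: 10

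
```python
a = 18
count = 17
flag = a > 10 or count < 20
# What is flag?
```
Trace:
  a=18
  a=18, count=17
  a=18, count=17, flag=True

Final answer: True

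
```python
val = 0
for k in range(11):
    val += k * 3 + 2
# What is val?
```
Trace:
  val=0
  val=2, k=0
  val=7, k=1
  val=15, k=2
  val=26, k=3
  val=40, k=4
  val=57, k=5
  val=77, k=6
  val=100, k=7
  val=126, k=8
  val=155, k=9
  val=187, k=10

Final answer: 187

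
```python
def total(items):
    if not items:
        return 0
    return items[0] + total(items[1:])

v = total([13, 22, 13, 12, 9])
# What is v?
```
Call trace:
total(items=[13, 22, 13, 12, 9])
  total(items=[22, 13, 12, 9])
    total(items=[13, 12, 9])
      total(items=[12, 9])
        total(items=[9])
          total(items=[])
          -> return 0
        -> return 9
      -> return 21
    -> return 34
  -> return 56
-> return 69

Final answer: 69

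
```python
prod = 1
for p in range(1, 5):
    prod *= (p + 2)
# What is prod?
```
Trace:
  prod=1
  prod=3, p=1
  prod=12, p=2
  prod=60, p=3
  prod=360, p=4

Final answer: 360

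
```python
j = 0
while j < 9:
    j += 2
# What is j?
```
Trace:
  j=0
  j=2
  j=4
  j=6
  j=8
  j=10

Final answer: 10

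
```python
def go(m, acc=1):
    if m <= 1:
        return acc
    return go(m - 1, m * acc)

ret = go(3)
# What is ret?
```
Call trace:
go(m=3, acc=1)
  go(m=2, acc=3)
    go(m=1, acc=6)
    -> return 6
  -> return 6
-> return 6

Final answer: 6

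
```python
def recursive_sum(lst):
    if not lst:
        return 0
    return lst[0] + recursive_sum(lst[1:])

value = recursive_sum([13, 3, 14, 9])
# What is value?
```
Call trace:
recursive_sum(lst=[13, 3, 14, 9])
  recursive_sum(lst=[3, 14, 9])
    recursive_sum(lst=[14, 9])
      recursive_sum(lst=[9])
        recursive_sum(lst=[])
        -> return 0
      -> return 9
    -> return 23
  -> return 26
-> return 39

Final answer: 39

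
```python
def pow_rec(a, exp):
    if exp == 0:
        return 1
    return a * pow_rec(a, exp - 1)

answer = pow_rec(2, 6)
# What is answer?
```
Call trace:
pow_rec(a=2, exp=6)
  pow_rec(a=2, exp=5)
    pow_rec(a=2, exp=4)
      pow_rec(a=2, exp=3)
        pow_rec(a=2, exp=2)
          pow_rec(a=2, exp=1)
            pow_rec(a=2, exp=0)
            -> return 1
          -> return 2
        -> return 4
      -> return 8
    -> return 16
  -> return 32
-> return 64

Final answer: 64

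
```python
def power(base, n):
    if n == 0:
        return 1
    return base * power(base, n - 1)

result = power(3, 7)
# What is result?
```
Call trace:
power(base=3, n=7)
  power(base=3, n=6)
    power(base=3, n=5)
      power(base=3, n=4)
        power(base=3, n=3)
          power(base=3, n=2)
            power(base=3, n=1)
              power(base=3, n=0)
              -> return 1
            -> return 3
          -> return 9
        -> return 27
      -> return 81
    -> return 243
  -> return 729
-> return 2187

Final answer: 2187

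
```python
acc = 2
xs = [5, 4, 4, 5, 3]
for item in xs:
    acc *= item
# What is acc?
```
Trace:
  acc=2
  acc=10, item=5
  acc=40, item=4
  acc=160, item=4
  acc=800, item=5
  acc=2400, item=3

Final answer: 2400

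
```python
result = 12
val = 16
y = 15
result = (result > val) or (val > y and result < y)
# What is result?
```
Trace:
  result=12
  result=12, val=16
  result=12, val=16, y=15
  result=True, val=16, y=15

Final answer: True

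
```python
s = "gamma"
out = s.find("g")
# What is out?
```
Trace:
  s='gamma'
  s='gamma', out=0

Final answer: 0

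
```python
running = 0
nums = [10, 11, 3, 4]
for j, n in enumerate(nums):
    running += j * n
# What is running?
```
Trace:
  running=0
  running=0, j=0, n=10
  running=11, j=1, n=11
  running=17, j=2, n=3
  running=29, j=3, n=4

Final answer: 29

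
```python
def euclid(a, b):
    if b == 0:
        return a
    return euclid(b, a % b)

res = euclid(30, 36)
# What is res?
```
Call trace:
euclid(a=30, b=36)
  euclid(a=36, b=30)
    euclid(a=30, b=6)
      euclid(a=6, b=0)
      -> return 6
    -> return 6
  -> return 6
-> return 6

Final answer: 6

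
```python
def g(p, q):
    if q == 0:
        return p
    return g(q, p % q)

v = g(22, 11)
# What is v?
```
Call trace:
g(p=22, q=11)
  g(p=11, q=0)
  -> return 11
-> return 11

Final answer: 11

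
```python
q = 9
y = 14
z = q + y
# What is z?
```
Trace:
  q=9
  q=9, y=14
  q=9, y=14, z=23

Final answer: 23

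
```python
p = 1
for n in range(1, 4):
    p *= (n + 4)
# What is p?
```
Trace:
  p=1
  p=5, n=1
  p=30, n=2
  p=210, n=3

Final answer: 210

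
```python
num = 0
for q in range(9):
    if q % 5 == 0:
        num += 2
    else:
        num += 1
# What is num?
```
Trace:
  num=0
  num=2, q=0
  num=3, q=1
  num=4, q=2
  num=5, q=3
  num=6, q=4
  num=8, q=5
  num=9, q=6
  num=10, q=7
  num=11, q=8

Final answer: 11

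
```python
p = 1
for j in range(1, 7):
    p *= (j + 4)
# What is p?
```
Trace:
  p=1
  p=5, j=1
  p=30, j=2
  p=210, j=3
  p=1680, j=4
  p=15120, j=5
  p=151200, j=6

Final answer: 151200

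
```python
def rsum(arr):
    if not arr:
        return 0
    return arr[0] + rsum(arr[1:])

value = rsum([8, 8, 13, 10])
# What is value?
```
Call trace:
rsum(arr=[8, 8, 13, 10])
  rsum(arr=[8, 13, 10])
    rsum(arr=[13, 10])
      rsum(arr=[10])
        rsum(arr=[])
        -> return 0
      -> return 10
    -> return 23
  -> return 31
-> return 39

Final answer: 39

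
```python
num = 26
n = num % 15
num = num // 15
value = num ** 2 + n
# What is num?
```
Trace:
  num=26
  num=26, n=11
  num=1, n=11
  num=1, n=11, value=12

Final answer: 1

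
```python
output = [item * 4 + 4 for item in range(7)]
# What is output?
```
Trace:
  item=0
  item=1
  item=2
  item=3
  item=4
  item=5
  item=6
  output=[4, 8, 12, 16, 20, 24, 28]

Final answer: [4, 8, 12, 16, 20, 24, 28]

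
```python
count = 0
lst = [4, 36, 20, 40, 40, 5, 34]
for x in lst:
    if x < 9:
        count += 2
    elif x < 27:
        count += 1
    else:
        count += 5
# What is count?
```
Trace:
  count=0
  count=2, x=4
  count=7, x=36
  count=8, x=20
  count=13, x=40
  count=18, x=40
  count=20, x=5
  count=25, x=34

Final answer: 25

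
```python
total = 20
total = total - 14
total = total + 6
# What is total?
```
Trace:
  total=20
  total=6
  total=12

Final answer: 12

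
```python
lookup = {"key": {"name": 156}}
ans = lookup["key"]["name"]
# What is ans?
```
Trace:
  lookup={'key': {'name': 156}}
  lookup={'key': {'name': 156}}, ans=156

Final answer: 156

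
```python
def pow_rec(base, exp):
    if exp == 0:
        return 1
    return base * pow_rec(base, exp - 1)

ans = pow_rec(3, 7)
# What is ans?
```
Call trace:
pow_rec(base=3, exp=7)
  pow_rec(base=3, exp=6)
    pow_rec(base=3, exp=5)
      pow_rec(base=3, exp=4)
        pow_rec(base=3, exp=3)
          pow_rec(base=3, exp=2)
            pow_rec(base=3, exp=1)
              pow_rec(base=3, exp=0)
              -> return 1
            -> return 3
          -> return 9
        -> return 27
      -> return 81
    -> return 243
  -> return 729
-> return 2187

Final answer: 2187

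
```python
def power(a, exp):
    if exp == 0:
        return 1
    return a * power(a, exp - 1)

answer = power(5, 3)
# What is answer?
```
Call trace:
power(a=5, exp=3)
  power(a=5, exp=2)
    power(a=5, exp=1)
      power(a=5, exp=0)
      -> return 1
    -> return 5
  -> return 25
-> return 125

Final answer: 125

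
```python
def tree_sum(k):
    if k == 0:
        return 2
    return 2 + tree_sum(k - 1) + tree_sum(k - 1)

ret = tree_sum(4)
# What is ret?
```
Call trace (a repeated sub-call is expanded the first time; later identical calls just restate its return value):
tree_sum(k=4)
  tree_sum(k=3)
    tree_sum(k=2)
      tree_sum(k=1)
        tree_sum(k=0)
        -> return 2
        tree_sum(k=0)
        -> return 2
      -> return 6
      tree_sum(k=1) -> return 6  (same call as traced above)
    -> return 14
    tree_sum(k=2) -> return 14  (same call as traced above)
  -> return 30
  tree_sum(k=3) -> return 30  (same call as traced above)
-> return 62

Final answer: 62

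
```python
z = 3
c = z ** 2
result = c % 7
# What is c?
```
Trace:
  z=3
  z=3, c=9
  z=3, c=9, result=2

Final answer: 9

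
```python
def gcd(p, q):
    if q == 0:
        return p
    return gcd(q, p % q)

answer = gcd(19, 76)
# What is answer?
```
Call trace:
gcd(p=19, q=76)
  gcd(p=76, q=19)
    gcd(p=19, q=0)
    -> return 19
  -> return 19
-> return 19

Final answer: 19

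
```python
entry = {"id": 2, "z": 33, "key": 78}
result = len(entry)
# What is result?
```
Trace:
  entry={'id': 2, 'z': 33, 'key': 78}
  entry={'id': 2, 'z': 33, 'key': 78}, result=3

Final answer: 3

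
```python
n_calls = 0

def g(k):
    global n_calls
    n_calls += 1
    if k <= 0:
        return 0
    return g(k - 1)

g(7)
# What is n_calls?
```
Call trace:
g(k=7)
  g(k=6)
    g(k=5)
      g(k=4)
        g(k=3)
          g(k=2)
            g(k=1)
              g(k=0)
              -> return 0
            -> return 0
          -> return 0
        -> return 0
      -> return 0
    -> return 0
  -> return 0
-> return 0

n_calls is incremented once per call. g is entered once for each k = 7, 6, 5, 4, 3, 2, 1, 0 (the k <= 0 call returns without recursing), i.e. 7 + 1 calls.
n_calls = 8

Final answer: 8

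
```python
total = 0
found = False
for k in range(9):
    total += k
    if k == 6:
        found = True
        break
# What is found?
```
Trace:
  total=0
  total=0, found=False
  total=0, found=False, k=0
  total=1, found=False, k=1
  total=3, found=False, k=2
  total=6, found=False, k=3
  total=10, found=False, k=4
  total=15, found=False, k=5
  total=21, found=True, k=6

Final answer: True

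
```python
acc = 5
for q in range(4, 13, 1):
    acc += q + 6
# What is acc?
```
Trace:
  acc=5
  acc=15, q=4
  acc=26, q=5
  acc=38, q=6
  acc=51, q=7
  acc=65, q=8
  acc=80, q=9
  acc=96, q=10
  acc=113, q=11
  acc=131, q=12

Final answer: 131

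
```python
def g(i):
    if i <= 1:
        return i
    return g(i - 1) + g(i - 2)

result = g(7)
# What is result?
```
Call trace (a repeated sub-call is expanded the first time; later identical calls just restate its return value):
g(i=7)
  g(i=6)
    g(i=5)
      g(i=4)
        g(i=3)
          g(i=2)
            g(i=1)
            -> return 1
            g(i=0)
            -> return 0
          -> return 1
          g(i=1)
          -> return 1
        -> return 2
        g(i=2) -> return 1  (same call as traced above)
      -> return 3
      g(i=3) -> return 2  (same call as traced above)
    -> return 5
    g(i=4) -> return 3  (same call as traced above)
  -> return 8
  g(i=5) -> return 5  (same call as traced above)
-> return 13

Final answer: 13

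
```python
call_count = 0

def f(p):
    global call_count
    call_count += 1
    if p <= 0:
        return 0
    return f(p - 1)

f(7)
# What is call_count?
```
Call trace:
f(p=7)
  f(p=6)
    f(p=5)
      f(p=4)
        f(p=3)
          f(p=2)
            f(p=1)
              f(p=0)
              -> return 0
            -> return 0
          -> return 0
        -> return 0
      -> return 0
    -> return 0
  -> return 0
-> return 0

call_count is incremented once per call. f is entered once for each p = 7, 6, 5, 4, 3, 2, 1, 0 (the p <= 0 call returns without recursing), i.e. 7 + 1 calls.
call_count = 8

Final answer: 8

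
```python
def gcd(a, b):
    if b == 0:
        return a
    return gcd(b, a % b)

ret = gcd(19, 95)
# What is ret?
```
Call trace:
gcd(a=19, b=95)
  gcd(a=95, b=19)
    gcd(a=19, b=0)
    -> return 19
  -> return 19
-> return 19

Final answer: 19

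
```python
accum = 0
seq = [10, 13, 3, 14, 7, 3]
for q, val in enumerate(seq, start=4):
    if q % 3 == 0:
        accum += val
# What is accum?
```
Trace:
  accum=0
  accum=0, q=4, val=10
  accum=0, q=5, val=13
  accum=3, q=6, val=3
  accum=3, q=7, val=14
  accum=3, q=8, val=7
  accum=6, q=9, val=3

Final answer: 6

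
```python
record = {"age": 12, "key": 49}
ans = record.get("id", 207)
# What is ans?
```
Trace:
  record={'age': 12, 'key': 49}
  record={'age': 12, 'key': 49}, ans=207

Final answer: 207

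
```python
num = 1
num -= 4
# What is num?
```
Trace:
  num=1
  num=-3

Final answer: -3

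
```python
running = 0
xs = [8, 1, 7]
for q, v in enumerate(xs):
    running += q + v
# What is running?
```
Trace:
  running=0
  running=8, q=0, v=8
  running=10, q=1, v=1
  running=19, q=2, v=7

Final answer: 19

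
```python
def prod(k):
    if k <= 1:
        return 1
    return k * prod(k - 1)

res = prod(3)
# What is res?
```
Call trace:
prod(k=3)
  prod(k=2)
    prod(k=1)
    -> return 1
  -> return 2
-> return 6

Final answer: 6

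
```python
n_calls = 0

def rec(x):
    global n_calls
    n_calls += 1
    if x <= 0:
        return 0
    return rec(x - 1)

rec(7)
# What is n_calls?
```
Call trace:
rec(x=7)
  rec(x=6)
    rec(x=5)
      rec(x=4)
        rec(x=3)
          rec(x=2)
            rec(x=1)
              rec(x=0)
              -> return 0
            -> return 0
          -> return 0
        -> return 0
      -> return 0
    -> return 0
  -> return 0
-> return 0

n_calls is incremented once per call. rec is entered once for each x = 7, 6, 5, 4, 3, 2, 1, 0 (the x <= 0 call returns without recursing), i.e. 7 + 1 calls.
n_calls = 8

Final answer: 8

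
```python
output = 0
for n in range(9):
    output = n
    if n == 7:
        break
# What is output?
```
Trace:
  output=0
  output=0, n=0
  output=1, n=1
  output=2, n=2
  output=3, n=3
  output=4, n=4
  output=5, n=5
  output=6, n=6
  output=7, n=7

Final answer: 7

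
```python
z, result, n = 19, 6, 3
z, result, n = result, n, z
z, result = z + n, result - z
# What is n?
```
Trace:
  z=19, result=6, n=3
  z=6, result=3, n=19
  z=25, result=-3, n=19

Final answer: 19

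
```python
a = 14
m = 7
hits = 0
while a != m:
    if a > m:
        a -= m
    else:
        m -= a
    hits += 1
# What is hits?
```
Trace:
  a=14
  a=14, m=7
  a=14, m=7, hits=0
  a=7, m=7, hits=1

Final answer: 1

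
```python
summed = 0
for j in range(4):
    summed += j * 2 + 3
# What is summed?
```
Trace:
  summed=0
  summed=3, j=0
  summed=8, j=1
  summed=15, j=2
  summed=24, j=3

Final answer: 24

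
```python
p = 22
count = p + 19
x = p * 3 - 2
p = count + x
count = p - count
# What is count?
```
Trace:
  p=22
  p=22, count=41
  p=22, count=41, x=64
  p=105, count=41, x=64
  p=105, count=64, x=64

Final answer: 64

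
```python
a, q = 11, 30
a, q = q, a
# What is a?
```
Trace:
  a=11, q=30
  a=30, q=11

Final answer: 30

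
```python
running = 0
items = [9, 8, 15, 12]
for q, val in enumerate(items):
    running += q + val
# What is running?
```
Trace:
  running=0
  running=9, q=0, val=9
  running=18, q=1, val=8
  running=35, q=2, val=15
  running=50, q=3, val=12

Final answer: 50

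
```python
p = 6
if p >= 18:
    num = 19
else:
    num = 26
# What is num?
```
Trace:
  p=6
  p=6, num=26

Final answer: 26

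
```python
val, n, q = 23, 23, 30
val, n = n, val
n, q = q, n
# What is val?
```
Trace:
  val=23, n=23, q=30
  val=23, n=23, q=30
  val=23, n=30, q=23

Final answer: 23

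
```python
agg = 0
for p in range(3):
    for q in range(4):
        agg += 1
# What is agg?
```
Trace:
  agg=0
  agg=1, p=0, q=0
  agg=2, p=0, q=1
  agg=3, p=0, q=2
  agg=4, p=0, q=3
  agg=5, p=1, q=0
  agg=6, p=1, q=1
  agg=7, p=1, q=2
  agg=8, p=1, q=3
  agg=9, p=2, q=0
  agg=10, p=2, q=1
  agg=11, p=2, q=2
  agg=12, p=2, q=3

Final answer: 12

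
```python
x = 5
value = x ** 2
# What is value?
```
Trace:
  x=5
  x=5, value=25

Final answer: 25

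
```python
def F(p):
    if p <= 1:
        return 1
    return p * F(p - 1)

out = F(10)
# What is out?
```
Call trace:
F(p=10)
  F(p=9)
    F(p=8)
      F(p=7)
        F(p=6)
          F(p=5)
            F(p=4)
              F(p=3)
                F(p=2)
                  F(p=1)
                  -> return 1
                -> return 2
              -> return 6
            -> return 24
          -> return 120
        -> return 720
      -> return 5040
    -> return 40320
  -> return 362880
-> return 3628800

Final answer: 3628800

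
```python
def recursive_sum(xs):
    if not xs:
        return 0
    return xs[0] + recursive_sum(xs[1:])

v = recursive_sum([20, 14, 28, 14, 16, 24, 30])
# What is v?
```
Call trace:
recursive_sum(xs=[20, 14, 28, 14, 16, 24, 30])
  recursive_sum(xs=[14, 28, 14, 16, 24, 30])
    recursive_sum(xs=[28, 14, 16, 24, 30])
      recursive_sum(xs=[14, 16, 24, 30])
        recursive_sum(xs=[16, 24, 30])
          recursive_sum(xs=[24, 30])
            recursive_sum(xs=[30])
              recursive_sum(xs=[])
              -> return 0
            -> return 30
          -> return 54
        -> return 70
      -> return 84
    -> return 112
  -> return 126
-> return 146

Final answer: 146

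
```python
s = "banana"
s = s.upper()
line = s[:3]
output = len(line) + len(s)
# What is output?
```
Trace:
  s='banana'
  s='BANANA'
  s='BANANA', line='BAN'
  s='BANANA', line='BAN', output=9

Final answer: 9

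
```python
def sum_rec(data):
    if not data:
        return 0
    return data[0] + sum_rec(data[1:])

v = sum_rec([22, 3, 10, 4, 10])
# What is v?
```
Call trace:
sum_rec(data=[22, 3, 10, 4, 10])
  sum_rec(data=[3, 10, 4, 10])
    sum_rec(data=[10, 4, 10])
      sum_rec(data=[4, 10])
        sum_rec(data=[10])
          sum_rec(data=[])
          -> return 0
        -> return 10
      -> return 14
    -> return 24
  -> return 27
-> return 49

Final answer: 49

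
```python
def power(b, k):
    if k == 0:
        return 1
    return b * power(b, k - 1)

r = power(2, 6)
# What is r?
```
Call trace:
power(b=2, k=6)
  power(b=2, k=5)
    power(b=2, k=4)
      power(b=2, k=3)
        power(b=2, k=2)
          power(b=2, k=1)
            power(b=2, k=0)
            -> return 1
          -> return 2
        -> return 4
      -> return 8
    -> return 16
  -> return 32
-> return 64

Final answer: 64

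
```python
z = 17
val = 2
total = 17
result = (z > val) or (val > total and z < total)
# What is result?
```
Trace:
  z=17
  z=17, val=2
  z=17, val=2, total=17
  z=17, val=2, total=17, result=True

Final answer: True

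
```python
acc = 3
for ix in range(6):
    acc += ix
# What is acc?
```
Trace:
  acc=3
  acc=3, ix=0
  acc=4, ix=1
  acc=6, ix=2
  acc=9, ix=3
  acc=13, ix=4
  acc=18, ix=5

Final answer: 18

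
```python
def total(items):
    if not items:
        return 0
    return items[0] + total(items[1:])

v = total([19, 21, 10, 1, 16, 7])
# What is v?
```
Call trace:
total(items=[19, 21, 10, 1, 16, 7])
  total(items=[21, 10, 1, 16, 7])
    total(items=[10, 1, 16, 7])
      total(items=[1, 16, 7])
        total(items=[16, 7])
          total(items=[7])
            total(items=[])
            -> return 0
          -> return 7
        -> return 23
      -> return 24
    -> return 34
  -> return 55
-> return 74

Final answer: 74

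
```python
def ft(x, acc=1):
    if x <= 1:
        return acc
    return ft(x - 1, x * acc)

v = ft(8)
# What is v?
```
Call trace:
ft(x=8, acc=1)
  ft(x=7, acc=8)
    ft(x=6, acc=56)
      ft(x=5, acc=336)
        ft(x=4, acc=1680)
          ft(x=3, acc=6720)
            ft(x=2, acc=20160)
              ft(x=1, acc=40320)
              -> return 40320
            -> return 40320
          -> return 40320
        -> return 40320
      -> return 40320
    -> return 40320
  -> return 40320
-> return 40320

Final answer: 40320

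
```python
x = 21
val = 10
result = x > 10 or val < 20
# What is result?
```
Trace:
  x=21
  x=21, val=10
  x=21, val=10, result=True

Final answer: True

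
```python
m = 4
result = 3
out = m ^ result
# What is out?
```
Trace:
  m=4
  m=4, result=3
  m=4, result=3, out=7

Final answer: 7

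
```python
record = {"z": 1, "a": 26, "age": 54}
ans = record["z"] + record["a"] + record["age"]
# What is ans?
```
Trace:
  record={'z': 1, 'a': 26, 'age': 54}
  record={'z': 1, 'a': 26, 'age': 54}, ans=81

Final answer: 81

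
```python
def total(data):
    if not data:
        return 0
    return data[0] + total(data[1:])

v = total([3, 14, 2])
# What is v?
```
Call trace:
total(data=[3, 14, 2])
  total(data=[14, 2])
    total(data=[2])
      total(data=[])
      -> return 0
    -> return 2
  -> return 16
-> return 19

Final answer: 19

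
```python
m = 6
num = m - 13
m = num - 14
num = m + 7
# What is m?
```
Trace:
  m=6
  m=6, num=-7
  m=-21, num=-7
  m=-21, num=-14

Final answer: -21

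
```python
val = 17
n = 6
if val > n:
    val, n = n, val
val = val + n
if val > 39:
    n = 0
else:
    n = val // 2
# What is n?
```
Trace:
  val=17
  val=17, n=6
  val=6, n=17
  val=23, n=17
  val=23, n=11

Final answer: 11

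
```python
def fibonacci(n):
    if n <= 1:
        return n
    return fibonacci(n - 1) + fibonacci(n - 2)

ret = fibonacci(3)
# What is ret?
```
Call trace:
fibonacci(n=3)
  fibonacci(n=2)
    fibonacci(n=1)
    -> return 1
    fibonacci(n=0)
    -> return 0
  -> return 1
  fibonacci(n=1)
  -> return 1
-> return 2

Final answer: 2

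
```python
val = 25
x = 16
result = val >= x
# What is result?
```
Trace:
  val=25
  val=25, x=16
  val=25, x=16, result=True

Final answer: True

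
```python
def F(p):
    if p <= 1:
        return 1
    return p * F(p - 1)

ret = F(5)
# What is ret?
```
Call trace:
F(p=5)
  F(p=4)
    F(p=3)
      F(p=2)
        F(p=1)
        -> return 1
      -> return 2
    -> return 6
  -> return 24
-> return 120

Final answer: 120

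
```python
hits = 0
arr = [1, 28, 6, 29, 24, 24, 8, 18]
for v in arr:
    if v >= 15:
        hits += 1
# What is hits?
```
Trace:
  hits=0
  hits=0, v=1
  hits=1, v=28
  hits=1, v=6
  hits=2, v=29
  hits=3, v=24
  hits=4, v=24
  hits=4, v=8
  hits=5, v=18

Final answer: 5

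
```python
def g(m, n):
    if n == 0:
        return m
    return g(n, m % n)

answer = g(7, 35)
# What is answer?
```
Call trace:
g(m=7, n=35)
  g(m=35, n=7)
    g(m=7, n=0)
    -> return 7
  -> return 7
-> return 7

Final answer: 7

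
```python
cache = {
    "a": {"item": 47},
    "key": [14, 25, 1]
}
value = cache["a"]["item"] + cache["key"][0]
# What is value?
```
Trace:
  cache={'a': {'item': 47}, 'key': [14, 25, 1]}
  cache={'a': {'item': 47}, 'key': [14, 25, 1]}, value=61

Final answer: 61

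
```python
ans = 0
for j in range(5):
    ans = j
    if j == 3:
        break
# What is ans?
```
Trace:
  ans=0
  ans=0, j=0
  ans=1, j=1
  ans=2, j=2
  ans=3, j=3

Final answer: 3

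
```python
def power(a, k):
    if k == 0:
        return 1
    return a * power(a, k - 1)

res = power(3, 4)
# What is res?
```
Call trace:
power(a=3, k=4)
  power(a=3, k=3)
    power(a=3, k=2)
      power(a=3, k=1)
        power(a=3, k=0)
        -> return 1
      -> return 3
    -> return 9
  -> return 27
-> return 81

Final answer: 81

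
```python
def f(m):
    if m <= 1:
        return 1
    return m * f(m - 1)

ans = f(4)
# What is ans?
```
Call trace:
f(m=4)
  f(m=3)
    f(m=2)
      f(m=1)
      -> return 1
    -> return 2
  -> return 6
-> return 24

Final answer: 24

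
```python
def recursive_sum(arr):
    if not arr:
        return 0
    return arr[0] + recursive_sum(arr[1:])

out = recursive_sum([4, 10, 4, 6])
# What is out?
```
Call trace:
recursive_sum(arr=[4, 10, 4, 6])
  recursive_sum(arr=[10, 4, 6])
    recursive_sum(arr=[4, 6])
      recursive_sum(arr=[6])
        recursive_sum(arr=[])
        -> return 0
      -> return 6
    -> return 10
  -> return 20
-> return 24

Final answer: 24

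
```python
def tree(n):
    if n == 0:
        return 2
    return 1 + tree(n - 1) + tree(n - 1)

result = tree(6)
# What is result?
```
Call trace (a repeated sub-call is expanded the first time; later identical calls just restate its return value):
tree(n=6)
  tree(n=5)
    tree(n=4)
      tree(n=3)
        tree(n=2)
          tree(n=1)
            tree(n=0)
            -> return 2
            tree(n=0)
            -> return 2
          -> return 5
          tree(n=1) -> return 5  (same call as traced above)
        -> return 11
        tree(n=2) -> return 11  (same call as traced above)
      -> return 23
      tree(n=3) -> return 23  (same call as traced above)
    -> return 47
    tree(n=4) -> return 47  (same call as traced above)
  -> return 95
  tree(n=5) -> return 95  (same call as traced above)
-> return 191

Final answer: 191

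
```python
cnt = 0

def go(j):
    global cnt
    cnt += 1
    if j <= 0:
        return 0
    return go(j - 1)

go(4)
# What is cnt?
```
Call trace:
go(j=4)
  go(j=3)
    go(j=2)
      go(j=1)
        go(j=0)
        -> return 0
      -> return 0
    -> return 0
  -> return 0
-> return 0

cnt is incremented once per call. go is entered once for each j = 4, 3, 2, 1, 0 (the j <= 0 call returns without recursing), i.e. 4 + 1 calls.
cnt = 5

Final answer: 5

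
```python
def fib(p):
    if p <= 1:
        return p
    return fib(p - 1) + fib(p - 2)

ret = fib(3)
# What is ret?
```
Call trace:
fib(p=3)
  fib(p=2)
    fib(p=1)
    -> return 1
    fib(p=0)
    -> return 0
  -> return 1
  fib(p=1)
  -> return 1
-> return 2

Final answer: 2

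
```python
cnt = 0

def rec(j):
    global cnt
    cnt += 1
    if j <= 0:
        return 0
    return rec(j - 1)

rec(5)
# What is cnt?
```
Call trace:
rec(j=5)
  rec(j=4)
    rec(j=3)
      rec(j=2)
        rec(j=1)
          rec(j=0)
          -> return 0
        -> return 0
      -> return 0
    -> return 0
  -> return 0
-> return 0

cnt is incremented once per call. rec is entered once for each j = 5, 4, 3, 2, 1, 0 (the j <= 0 call returns without recursing), i.e. 5 + 1 calls.
cnt = 6

Final answer: 6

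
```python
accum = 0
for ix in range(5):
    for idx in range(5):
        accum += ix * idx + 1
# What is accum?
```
Trace:
  accum=0
  accum=1, ix=0, idx=0
  accum=2, ix=0, idx=1
  accum=3, ix=0, idx=2
  accum=4, ix=0, idx=3
  accum=5, ix=0, idx=4
  accum=6, ix=1, idx=0
  accum=8, ix=1, idx=1
  accum=11, ix=1, idx=2
  accum=15, ix=1, idx=3
  accum=20, ix=1, idx=4
  accum=21, ix=2, idx=0
  accum=24, ix=2, idx=1
  accum=29, ix=2, idx=2
  accum=36, ix=2, idx=3
  accum=45, ix=2, idx=4
  accum=46, ix=3, idx=0
  accum=50, ix=3, idx=1
  accum=57, ix=3, idx=2
  accum=67, ix=3, idx=3
  accum=80, ix=3, idx=4
  accum=81, ix=4, idx=0
  accum=86, ix=4, idx=1
  accum=95, ix=4, idx=2
  accum=108, ix=4, idx=3
  accum=125, ix=4, idx=4

Final answer: 125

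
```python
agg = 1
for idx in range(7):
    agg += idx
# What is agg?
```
Trace:
  agg=1
  agg=1, idx=0
  agg=2, idx=1
  agg=4, idx=2
  agg=7, idx=3
  agg=11, idx=4
  agg=16, idx=5
  agg=22, idx=6

Final answer: 22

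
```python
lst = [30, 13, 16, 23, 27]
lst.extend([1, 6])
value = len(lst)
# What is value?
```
Trace:
  lst=[30, 13, 16, 23, 27]
  lst=[30, 13, 16, 23, 27, 1, 6]
  lst=[30, 13, 16, 23, 27, 1, 6], value=7

Final answer: 7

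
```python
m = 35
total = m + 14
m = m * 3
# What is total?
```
Trace:
  m=35
  m=35, total=49
  m=105, total=49

Final answer: 49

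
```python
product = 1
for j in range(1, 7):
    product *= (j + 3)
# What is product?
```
Trace:
  product=1
  product=4, j=1
  product=20, j=2
  product=120, j=3
  product=840, j=4
  product=6720, j=5
  product=60480, j=6

Final answer: 60480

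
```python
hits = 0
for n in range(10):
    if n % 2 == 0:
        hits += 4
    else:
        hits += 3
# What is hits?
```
Trace:
  hits=0
  hits=4, n=0
  hits=7, n=1
  hits=11, n=2
  hits=14, n=3
  hits=18, n=4
  hits=21, n=5
  hits=25, n=6
  hits=28, n=7
  hits=32, n=8
  hits=35, n=9

Final answer: 35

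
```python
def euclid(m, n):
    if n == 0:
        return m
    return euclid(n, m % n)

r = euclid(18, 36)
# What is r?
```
Call trace:
euclid(m=18, n=36)
  euclid(m=36, n=18)
    euclid(m=18, n=0)
    -> return 18
  -> return 18
-> return 18

Final answer: 18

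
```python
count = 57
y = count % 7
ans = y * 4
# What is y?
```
Trace:
  count=57
  count=57, y=1
  count=57, y=1, ans=4

Final answer: 1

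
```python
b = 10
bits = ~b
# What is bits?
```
Trace:
  b=10
  b=10, bits=-11

Final answer: -11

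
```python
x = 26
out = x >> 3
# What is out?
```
Trace:
  x=26
  x=26, out=3

Final answer: 3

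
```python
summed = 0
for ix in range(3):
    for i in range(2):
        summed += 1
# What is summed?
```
Trace:
  summed=0
  summed=1, ix=0, i=0
  summed=2, ix=0, i=1
  summed=3, ix=1, i=0
  summed=4, ix=1, i=1
  summed=5, ix=2, i=0
  summed=6, ix=2, i=1

Final answer: 6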